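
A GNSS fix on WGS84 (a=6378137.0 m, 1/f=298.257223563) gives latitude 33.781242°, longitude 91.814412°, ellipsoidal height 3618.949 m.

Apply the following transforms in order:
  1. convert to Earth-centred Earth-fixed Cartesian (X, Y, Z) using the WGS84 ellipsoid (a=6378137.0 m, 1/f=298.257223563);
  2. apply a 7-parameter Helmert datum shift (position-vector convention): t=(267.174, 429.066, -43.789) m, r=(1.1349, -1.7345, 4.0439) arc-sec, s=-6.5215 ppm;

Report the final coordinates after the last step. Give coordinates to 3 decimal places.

X=-167985.131 m, Y=5307506.074 m, Z=3528277.548 m

start: φ=33.781242°, λ=91.814412°, h=3618.949 m
→ ECEF (a=6378137.000, f=1/298.257223563): X=-168119.6842, Y=5307134.3281, Z=3528316.5599
→ Helmert 7p (PV): X=-167985.1312, Y=5307506.0744, Z=3528277.5477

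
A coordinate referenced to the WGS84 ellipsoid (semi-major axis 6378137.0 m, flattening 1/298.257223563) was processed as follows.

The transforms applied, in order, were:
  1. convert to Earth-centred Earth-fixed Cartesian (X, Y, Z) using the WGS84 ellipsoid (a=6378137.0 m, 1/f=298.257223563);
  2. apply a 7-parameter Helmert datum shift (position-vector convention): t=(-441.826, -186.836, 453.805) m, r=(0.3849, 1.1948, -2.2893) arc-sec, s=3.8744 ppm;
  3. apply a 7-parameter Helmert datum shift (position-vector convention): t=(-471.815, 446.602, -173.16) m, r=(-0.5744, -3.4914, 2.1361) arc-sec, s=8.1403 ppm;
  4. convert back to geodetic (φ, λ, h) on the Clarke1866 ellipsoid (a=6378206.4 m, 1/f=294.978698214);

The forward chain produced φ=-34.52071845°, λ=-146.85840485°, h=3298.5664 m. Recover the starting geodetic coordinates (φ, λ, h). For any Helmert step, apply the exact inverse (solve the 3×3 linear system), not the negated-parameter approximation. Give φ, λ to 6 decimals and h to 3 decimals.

start: φ=-34.520718°, λ=-146.858405°, h=3298.566 m
→ ECEF (a=6378206.400, f=1/294.978698214): X=-4407310.7763, Y=-2877651.2002, Z=-3595868.4281
→ Helmert⁻¹: X=-4406893.7556, Y=-2878018.7226, Z=-3595599.4184
→ Helmert⁻¹: X=-4406382.0859, Y=-2877876.3529, Z=-3596059.4448
→ geod (Bowring, a=6378137.000): φ=-34.52347900°, λ=-146.85082500°, h=2860.7570 m

φ=-34.523479°, λ=-146.850825°, h=2860.757 m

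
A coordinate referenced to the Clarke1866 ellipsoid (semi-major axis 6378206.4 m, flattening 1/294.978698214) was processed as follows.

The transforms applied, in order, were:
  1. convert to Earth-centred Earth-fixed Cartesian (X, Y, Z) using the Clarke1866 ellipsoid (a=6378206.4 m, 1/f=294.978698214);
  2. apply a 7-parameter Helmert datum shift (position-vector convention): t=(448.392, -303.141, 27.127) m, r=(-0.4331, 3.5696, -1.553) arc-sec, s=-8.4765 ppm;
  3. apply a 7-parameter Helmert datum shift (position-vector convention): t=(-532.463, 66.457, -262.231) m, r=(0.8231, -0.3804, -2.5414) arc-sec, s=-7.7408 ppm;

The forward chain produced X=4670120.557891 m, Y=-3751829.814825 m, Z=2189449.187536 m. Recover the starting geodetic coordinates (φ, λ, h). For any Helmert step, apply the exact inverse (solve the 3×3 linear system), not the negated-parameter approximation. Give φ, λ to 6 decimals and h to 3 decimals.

φ=20.205405°, λ=-38.774080°, h=2543.115 m

start: X=4670120.5579, Y=-3751829.8148, Z=2189449.1875 m
→ Helmert⁻¹: X=4670739.4410, Y=-3751859.0282, Z=2189734.7267
→ Helmert⁻¹: X=4670320.9867, Y=-3751557.1219, Z=2189799.1078
→ geod (Bowring, a=6378206.400): φ=20.20540500°, λ=-38.77408000°, h=2543.1150 m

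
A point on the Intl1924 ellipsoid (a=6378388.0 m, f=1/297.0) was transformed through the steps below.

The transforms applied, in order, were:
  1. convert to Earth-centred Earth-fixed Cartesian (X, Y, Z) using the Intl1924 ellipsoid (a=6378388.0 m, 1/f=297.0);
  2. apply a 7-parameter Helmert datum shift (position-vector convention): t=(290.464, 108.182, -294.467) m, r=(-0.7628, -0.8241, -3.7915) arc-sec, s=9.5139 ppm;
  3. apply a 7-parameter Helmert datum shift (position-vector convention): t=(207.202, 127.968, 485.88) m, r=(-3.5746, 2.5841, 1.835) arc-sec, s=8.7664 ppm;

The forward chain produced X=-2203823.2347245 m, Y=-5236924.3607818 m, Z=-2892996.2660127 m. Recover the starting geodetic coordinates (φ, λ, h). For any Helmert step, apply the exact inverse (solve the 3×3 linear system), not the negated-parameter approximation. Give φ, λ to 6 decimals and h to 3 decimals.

start: X=-2203823.2347, Y=-5236924.3608, Z=-2892996.2660 m
→ Helmert⁻¹: X=-2204021.4541, Y=-5236936.6653, Z=-2893575.1498
→ Helmert⁻¹: X=-2204206.2408, Y=-5237024.8404, Z=-2893263.7175
→ geod (Bowring, a=6378388.000): φ=-27.14170000°, λ=-112.82569100°, h=2251.8840 m

φ=-27.141700°, λ=-112.825691°, h=2251.884 m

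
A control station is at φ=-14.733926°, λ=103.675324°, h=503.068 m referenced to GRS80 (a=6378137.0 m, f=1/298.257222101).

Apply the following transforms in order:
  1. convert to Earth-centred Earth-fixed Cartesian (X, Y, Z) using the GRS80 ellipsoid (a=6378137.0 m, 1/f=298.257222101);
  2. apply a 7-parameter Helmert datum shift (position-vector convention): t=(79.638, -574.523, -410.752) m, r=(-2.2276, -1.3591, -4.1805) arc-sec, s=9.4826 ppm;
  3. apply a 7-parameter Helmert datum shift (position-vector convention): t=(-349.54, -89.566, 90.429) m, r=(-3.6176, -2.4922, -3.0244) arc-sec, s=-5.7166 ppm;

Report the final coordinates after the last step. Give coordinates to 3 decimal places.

X=-1458799.642 m, Y=5994673.414 m, Z=-1612296.767 m

start: φ=-14.733926°, λ=103.675324°, h=503.068 m
→ ECEF (a=6378137.000, f=1/298.257222101): X=-1458763.7574, Y=5995309.6530, Z=-1611773.2532
→ Helmert 7p (PV): X=-1458565.8201, Y=5994804.1402, Z=-1612273.6492
→ Helmert 7p (PV): X=-1458799.6423, Y=5994673.4138, Z=-1612296.7665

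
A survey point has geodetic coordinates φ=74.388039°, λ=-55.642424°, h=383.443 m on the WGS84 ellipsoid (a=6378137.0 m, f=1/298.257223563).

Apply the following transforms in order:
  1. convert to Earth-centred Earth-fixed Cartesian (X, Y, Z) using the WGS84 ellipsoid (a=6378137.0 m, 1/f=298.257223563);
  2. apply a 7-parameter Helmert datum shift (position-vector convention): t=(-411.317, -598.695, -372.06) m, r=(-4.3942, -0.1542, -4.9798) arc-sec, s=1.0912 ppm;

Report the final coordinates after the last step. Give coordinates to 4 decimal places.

start: φ=74.388039°, λ=-55.642424°, h=383.443 m
→ ECEF (a=6378137.000, f=1/298.257223563): X=971791.1259, Y=-1421521.9058, Z=6121104.5448
→ Helmert 7p (PV): X=971341.9738, Y=-1422015.2115, Z=6120770.1743

X=971341.9738 m, Y=-1422015.2115 m, Z=6120770.1743 m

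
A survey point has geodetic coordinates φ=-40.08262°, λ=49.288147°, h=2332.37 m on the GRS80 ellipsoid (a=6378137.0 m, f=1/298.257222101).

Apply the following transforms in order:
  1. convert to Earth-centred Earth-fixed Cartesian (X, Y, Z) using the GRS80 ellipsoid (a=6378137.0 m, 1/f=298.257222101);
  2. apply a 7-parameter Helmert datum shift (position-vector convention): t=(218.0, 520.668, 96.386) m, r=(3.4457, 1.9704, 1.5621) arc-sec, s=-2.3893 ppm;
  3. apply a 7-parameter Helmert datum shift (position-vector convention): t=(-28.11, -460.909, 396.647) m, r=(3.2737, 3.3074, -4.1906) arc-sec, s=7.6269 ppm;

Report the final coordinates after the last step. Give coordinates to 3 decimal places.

start: φ=-40.082620°, λ=49.288147°, h=2332.370 m
→ ECEF (a=6378137.000, f=1/298.257222101): X=3188608.5809, Y=3705548.6014, Z=-4086510.6094
→ Helmert 7p (PV): X=3188751.8619, Y=3706152.8298, Z=-4086373.0175
→ Helmert 7p (PV): X=3188757.8448, Y=3705720.2589, Z=-4085999.8460

X=3188757.845 m, Y=3705720.259 m, Z=-4085999.846 m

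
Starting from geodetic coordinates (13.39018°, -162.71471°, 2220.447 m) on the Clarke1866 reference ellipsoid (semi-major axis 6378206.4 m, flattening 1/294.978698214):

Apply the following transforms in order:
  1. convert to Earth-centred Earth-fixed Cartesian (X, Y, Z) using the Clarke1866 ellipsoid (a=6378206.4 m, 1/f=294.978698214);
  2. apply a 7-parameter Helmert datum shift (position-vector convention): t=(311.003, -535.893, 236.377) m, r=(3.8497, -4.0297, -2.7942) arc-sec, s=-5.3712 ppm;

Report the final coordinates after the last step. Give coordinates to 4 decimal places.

X=-5927440.0403 m, Y=-1845085.7566 m, Z=1467933.5526 m

start: φ=13.390180°, λ=-162.714710°, h=2220.447 m
→ ECEF (a=6378206.400, f=1/294.978698214): X=-5927729.2174, Y=-1844612.6762, Z=1467855.2938
→ Helmert 7p (PV): X=-5927440.0403, Y=-1845085.7566, Z=1467933.5526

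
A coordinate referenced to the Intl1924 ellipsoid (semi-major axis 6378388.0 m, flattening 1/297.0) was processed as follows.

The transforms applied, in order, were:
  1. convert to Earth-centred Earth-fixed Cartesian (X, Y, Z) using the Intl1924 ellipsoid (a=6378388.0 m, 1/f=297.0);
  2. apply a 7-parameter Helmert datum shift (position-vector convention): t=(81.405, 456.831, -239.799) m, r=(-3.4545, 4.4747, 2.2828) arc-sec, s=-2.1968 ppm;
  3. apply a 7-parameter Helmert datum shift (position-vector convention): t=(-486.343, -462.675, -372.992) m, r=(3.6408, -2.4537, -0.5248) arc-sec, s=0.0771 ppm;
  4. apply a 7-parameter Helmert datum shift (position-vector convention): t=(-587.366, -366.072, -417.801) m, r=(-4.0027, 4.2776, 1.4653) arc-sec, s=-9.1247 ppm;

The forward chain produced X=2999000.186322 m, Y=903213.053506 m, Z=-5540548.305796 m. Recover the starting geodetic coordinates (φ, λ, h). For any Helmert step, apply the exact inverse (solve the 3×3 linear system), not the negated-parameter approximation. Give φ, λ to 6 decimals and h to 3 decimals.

start: X=2999000.1863, Y=903213.0535, Z=-5540548.3058 m
→ Helmert⁻¹: X=2999736.2354, Y=903673.5696, Z=-5540101.3112
→ Helmert⁻¹: X=3000154.1464, Y=904046.0250, Z=-5539779.5390
→ Helmert⁻¹: X=3000209.5060, Y=903650.7492, Z=-5539471.6886
→ geod (Bowring, a=6378388.000): φ=-60.67106400°, λ=16.76208500°, h=2145.2450 m

φ=-60.671064°, λ=16.762085°, h=2145.245 m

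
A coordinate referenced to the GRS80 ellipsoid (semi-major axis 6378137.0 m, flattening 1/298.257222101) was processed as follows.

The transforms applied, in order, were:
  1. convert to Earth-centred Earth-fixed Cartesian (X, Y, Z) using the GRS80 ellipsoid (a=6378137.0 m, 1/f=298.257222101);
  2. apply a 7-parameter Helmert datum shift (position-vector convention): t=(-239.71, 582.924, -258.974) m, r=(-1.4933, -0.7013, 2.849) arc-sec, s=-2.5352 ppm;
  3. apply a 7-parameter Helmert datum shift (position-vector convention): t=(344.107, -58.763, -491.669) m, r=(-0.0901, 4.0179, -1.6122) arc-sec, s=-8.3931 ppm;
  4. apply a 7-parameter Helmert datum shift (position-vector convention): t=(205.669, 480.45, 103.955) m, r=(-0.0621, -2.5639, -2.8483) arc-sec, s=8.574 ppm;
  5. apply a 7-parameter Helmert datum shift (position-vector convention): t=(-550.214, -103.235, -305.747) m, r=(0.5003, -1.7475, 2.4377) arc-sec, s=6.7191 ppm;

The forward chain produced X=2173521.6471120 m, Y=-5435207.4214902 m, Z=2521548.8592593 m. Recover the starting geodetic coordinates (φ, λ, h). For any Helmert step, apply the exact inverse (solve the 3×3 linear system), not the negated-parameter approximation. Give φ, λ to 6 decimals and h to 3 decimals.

φ=23.448900°, λ=-68.204955°, h=111.838 m

start: X=2173521.6471, Y=-5435207.4215, Z=2521548.8593 m
→ Helmert⁻¹: X=2174014.3852, Y=-5435087.2441, Z=2521832.4262
→ Helmert⁻¹: X=2173896.4813, Y=-5435491.8299, Z=2521678.1918
→ Helmert⁻¹: X=2173563.9704, Y=-5435462.8003, Z=2522230.9951
→ Helmert⁻¹: X=2173742.6824, Y=-5436107.7921, Z=2522449.6175
→ geod (Bowring, a=6378137.000): φ=23.44890000°, λ=-68.20495500°, h=111.8380 m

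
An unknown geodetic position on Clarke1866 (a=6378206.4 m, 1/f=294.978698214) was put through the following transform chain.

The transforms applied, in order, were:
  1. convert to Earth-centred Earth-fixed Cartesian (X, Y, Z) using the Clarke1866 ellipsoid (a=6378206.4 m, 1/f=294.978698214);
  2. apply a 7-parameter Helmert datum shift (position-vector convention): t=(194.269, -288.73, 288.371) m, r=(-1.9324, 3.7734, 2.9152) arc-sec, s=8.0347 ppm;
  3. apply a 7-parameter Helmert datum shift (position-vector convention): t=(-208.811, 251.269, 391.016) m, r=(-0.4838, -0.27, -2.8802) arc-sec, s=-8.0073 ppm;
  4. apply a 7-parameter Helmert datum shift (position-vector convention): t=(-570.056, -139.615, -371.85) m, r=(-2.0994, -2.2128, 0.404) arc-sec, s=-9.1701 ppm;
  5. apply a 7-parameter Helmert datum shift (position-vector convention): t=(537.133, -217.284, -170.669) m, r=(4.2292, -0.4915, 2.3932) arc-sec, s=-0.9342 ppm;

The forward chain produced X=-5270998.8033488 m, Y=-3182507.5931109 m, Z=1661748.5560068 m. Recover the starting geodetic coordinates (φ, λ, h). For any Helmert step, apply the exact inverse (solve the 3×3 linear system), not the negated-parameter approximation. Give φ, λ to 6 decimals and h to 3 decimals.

φ=15.200734°, λ=-148.881101°, h=614.717 m

start: X=-5270998.8033, Y=-3182507.5931, Z=1661748.5560 m
→ Helmert⁻¹: X=-5271573.8224, Y=-3182198.0411, Z=1661998.5860
→ Helmert⁻¹: X=-5271040.5008, Y=-3182094.2023, Z=1662409.8398
→ Helmert⁻¹: X=-5270827.2812, Y=-3182448.4516, Z=1662031.5671
→ Helmert⁻¹: X=-5271054.5700, Y=-3182075.2236, Z=1661603.6048
→ geod (Bowring, a=6378206.400): φ=15.20073400°, λ=-148.88110100°, h=614.7170 m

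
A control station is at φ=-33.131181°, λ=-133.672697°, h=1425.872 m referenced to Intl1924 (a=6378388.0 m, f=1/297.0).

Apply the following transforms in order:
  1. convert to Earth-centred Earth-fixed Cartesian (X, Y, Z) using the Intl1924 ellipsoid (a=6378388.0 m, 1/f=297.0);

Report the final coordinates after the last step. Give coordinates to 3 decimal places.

X=-3692971.485 m, Y=-3868162.602 m, Z=-3466982.814 m

start: φ=-33.131181°, λ=-133.672697°, h=1425.872 m
→ ECEF (a=6378388.000, f=1/297.0): X=-3692971.4849, Y=-3868162.6019, Z=-3466982.8141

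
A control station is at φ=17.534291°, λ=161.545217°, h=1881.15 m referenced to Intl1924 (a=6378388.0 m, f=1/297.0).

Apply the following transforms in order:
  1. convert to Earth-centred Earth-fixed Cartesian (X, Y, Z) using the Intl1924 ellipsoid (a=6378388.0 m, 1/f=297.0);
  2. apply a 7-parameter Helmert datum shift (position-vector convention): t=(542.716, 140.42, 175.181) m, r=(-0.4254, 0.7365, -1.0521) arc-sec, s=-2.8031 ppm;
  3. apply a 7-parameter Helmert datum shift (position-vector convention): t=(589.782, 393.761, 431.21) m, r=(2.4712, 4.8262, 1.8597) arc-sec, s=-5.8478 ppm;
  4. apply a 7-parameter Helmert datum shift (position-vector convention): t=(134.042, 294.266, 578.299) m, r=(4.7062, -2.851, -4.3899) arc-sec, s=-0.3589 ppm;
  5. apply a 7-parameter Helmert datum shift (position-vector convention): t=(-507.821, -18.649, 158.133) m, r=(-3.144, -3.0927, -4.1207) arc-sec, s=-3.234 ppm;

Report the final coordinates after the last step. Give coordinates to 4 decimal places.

start: φ=17.534291°, λ=161.545217°, h=1881.150 m
→ ECEF (a=6378388.000, f=1/297.0): X=-5772714.5090, Y=1926458.8153, Z=1909889.3379
→ Helmert 7p (PV): X=-5772138.9657, Y=1926627.2191, Z=1910075.8045
→ Helmert 7p (PV): X=-5771488.1081, Y=1926934.7879, Z=1910653.9831
→ Helmert 7p (PV): X=-5771337.3932, Y=1927307.6019, Z=1911195.7882
→ Helmert 7p (PV): X=-5771816.7026, Y=1927427.1491, Z=1911231.8293

X=-5771816.7026 m, Y=1927427.1491 m, Z=1911231.8293 m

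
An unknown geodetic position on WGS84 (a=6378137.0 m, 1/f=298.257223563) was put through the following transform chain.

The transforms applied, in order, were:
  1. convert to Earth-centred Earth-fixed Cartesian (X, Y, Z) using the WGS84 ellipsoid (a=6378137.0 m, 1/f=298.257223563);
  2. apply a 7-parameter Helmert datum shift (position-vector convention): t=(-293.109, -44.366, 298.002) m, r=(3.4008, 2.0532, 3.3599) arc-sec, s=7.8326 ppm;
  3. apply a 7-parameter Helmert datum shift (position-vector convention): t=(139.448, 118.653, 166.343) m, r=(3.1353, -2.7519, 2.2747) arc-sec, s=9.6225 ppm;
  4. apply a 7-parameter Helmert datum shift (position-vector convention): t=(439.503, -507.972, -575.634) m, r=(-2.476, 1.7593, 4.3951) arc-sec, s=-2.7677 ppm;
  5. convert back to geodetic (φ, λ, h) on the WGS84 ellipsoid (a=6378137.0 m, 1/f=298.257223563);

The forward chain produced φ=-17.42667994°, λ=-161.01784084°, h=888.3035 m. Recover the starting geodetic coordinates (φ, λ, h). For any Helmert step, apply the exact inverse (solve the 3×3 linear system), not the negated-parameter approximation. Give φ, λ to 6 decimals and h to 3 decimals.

start: φ=-17.426680°, λ=-161.017841°, h=888.304 m
→ ECEF (a=6378137.000, f=1/298.257223563): X=-5756992.6217, Y=-1980286.5879, Z=-1898205.6157
→ Helmert⁻¹: X=-5757474.0556, Y=-1979638.6347, Z=-1897708.1048
→ Helmert⁻¹: X=-5757605.2528, Y=-1979703.5890, Z=-1897749.2778
→ Helmert⁻¹: X=-5757280.4017, Y=-1979581.2297, Z=-1898057.0840
→ geod (Bowring, a=6378137.000): φ=-17.42528400°, λ=-161.02499900°, h=884.6040 m

φ=-17.425284°, λ=-161.024999°, h=884.604 m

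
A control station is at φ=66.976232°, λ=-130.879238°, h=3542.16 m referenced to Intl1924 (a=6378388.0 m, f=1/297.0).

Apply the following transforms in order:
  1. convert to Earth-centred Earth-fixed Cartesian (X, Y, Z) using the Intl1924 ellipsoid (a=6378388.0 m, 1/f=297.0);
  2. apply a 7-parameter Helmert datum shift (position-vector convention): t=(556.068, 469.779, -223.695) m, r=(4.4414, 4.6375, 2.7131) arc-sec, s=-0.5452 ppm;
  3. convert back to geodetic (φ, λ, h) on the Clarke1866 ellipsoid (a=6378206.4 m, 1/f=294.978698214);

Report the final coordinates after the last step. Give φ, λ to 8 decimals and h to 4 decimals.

start: φ=66.976232°, λ=-130.879238°, h=3542.160 m
→ ECEF (a=6378388.000, f=1/297.0): X=-1638254.0912, Y=-1892637.6375, Z=5850771.1777
→ Helmert 7p (PV): X=-1637540.6911, Y=-1892314.3571, Z=5850540.3729
→ geod (Bowring, a=6378206.400): φ=66.98223757°, λ=-130.87173238°, h=3357.2397 m

φ=66.98223757°, λ=-130.87173238°, h=3357.2397 m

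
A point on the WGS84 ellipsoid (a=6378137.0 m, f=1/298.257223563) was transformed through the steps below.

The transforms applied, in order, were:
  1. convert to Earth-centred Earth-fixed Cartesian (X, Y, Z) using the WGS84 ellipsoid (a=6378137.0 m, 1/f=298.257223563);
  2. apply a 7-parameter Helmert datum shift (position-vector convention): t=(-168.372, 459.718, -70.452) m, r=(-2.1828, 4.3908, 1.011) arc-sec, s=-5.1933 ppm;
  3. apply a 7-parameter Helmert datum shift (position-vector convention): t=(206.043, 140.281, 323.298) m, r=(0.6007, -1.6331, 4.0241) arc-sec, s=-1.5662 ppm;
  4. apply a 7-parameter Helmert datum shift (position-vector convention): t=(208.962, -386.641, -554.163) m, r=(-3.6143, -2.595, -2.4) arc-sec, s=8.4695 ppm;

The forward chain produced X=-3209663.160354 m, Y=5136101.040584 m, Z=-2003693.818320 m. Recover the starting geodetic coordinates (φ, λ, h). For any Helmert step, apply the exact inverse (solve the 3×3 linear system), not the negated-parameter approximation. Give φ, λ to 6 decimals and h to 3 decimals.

start: X=-3209663.1604, Y=5136101.0406, Z=-2003693.8183 m
→ Helmert⁻¹: X=-3209929.9013, Y=5136441.9269, Z=-2002992.3021
→ Helmert⁻¹: X=-3210056.6258, Y=5136366.4825, Z=-2003308.2806
→ Helmert⁻¹: X=-3209837.1062, Y=5135970.3694, Z=-2003262.2090
→ geod (Bowring, a=6378137.000): φ=-18.41725100°, λ=122.00422500°, h=3190.2720 m

φ=-18.417251°, λ=122.004225°, h=3190.272 m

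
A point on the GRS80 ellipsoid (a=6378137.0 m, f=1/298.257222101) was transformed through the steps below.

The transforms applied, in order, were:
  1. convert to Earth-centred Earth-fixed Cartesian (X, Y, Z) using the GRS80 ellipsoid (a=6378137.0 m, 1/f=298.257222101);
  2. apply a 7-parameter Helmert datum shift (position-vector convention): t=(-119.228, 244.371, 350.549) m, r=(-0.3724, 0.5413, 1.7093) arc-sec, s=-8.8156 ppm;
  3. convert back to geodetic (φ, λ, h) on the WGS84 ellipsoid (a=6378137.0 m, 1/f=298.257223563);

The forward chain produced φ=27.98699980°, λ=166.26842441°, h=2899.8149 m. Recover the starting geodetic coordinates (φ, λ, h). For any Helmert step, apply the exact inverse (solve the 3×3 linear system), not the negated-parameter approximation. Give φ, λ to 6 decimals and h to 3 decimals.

start: φ=27.987000°, λ=166.268424°, h=2899.815 m
→ ECEF (a=6378137.000, f=1/298.257223563): X=-5477786.6868, Y=1338539.0753, Z=2976593.9605
→ Helmert⁻¹: X=-5477712.4680, Y=1338346.5222, Z=2976257.6903
→ geod (Bowring, a=6378137.000): φ=27.98482000°, λ=166.27014600°, h=2637.9920 m

φ=27.984820°, λ=166.270146°, h=2637.992 m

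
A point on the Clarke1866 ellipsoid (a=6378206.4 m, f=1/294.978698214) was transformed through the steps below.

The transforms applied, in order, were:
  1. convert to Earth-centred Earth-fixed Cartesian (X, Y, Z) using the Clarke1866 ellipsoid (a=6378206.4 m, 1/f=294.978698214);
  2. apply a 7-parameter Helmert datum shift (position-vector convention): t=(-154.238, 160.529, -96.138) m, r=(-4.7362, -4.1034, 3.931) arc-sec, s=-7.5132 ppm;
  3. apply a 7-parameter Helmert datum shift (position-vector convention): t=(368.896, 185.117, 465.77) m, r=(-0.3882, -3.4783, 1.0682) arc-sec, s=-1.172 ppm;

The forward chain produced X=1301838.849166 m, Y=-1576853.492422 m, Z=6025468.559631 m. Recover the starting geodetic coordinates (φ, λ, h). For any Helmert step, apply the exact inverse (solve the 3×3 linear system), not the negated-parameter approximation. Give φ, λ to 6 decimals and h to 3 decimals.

start: X=1301838.8492, Y=-1576853.4924, Z=6025468.5596 m
→ Helmert⁻¹: X=1301564.9122, Y=-1577058.5375, Z=6024984.9342
→ Helmert⁻¹: X=1301818.7300, Y=-1577394.0727, Z=6025064.2223
→ geod (Bowring, a=6378206.400): φ=71.36821300°, λ=-50.46724200°, h=3919.9250 m

φ=71.368213°, λ=-50.467242°, h=3919.925 m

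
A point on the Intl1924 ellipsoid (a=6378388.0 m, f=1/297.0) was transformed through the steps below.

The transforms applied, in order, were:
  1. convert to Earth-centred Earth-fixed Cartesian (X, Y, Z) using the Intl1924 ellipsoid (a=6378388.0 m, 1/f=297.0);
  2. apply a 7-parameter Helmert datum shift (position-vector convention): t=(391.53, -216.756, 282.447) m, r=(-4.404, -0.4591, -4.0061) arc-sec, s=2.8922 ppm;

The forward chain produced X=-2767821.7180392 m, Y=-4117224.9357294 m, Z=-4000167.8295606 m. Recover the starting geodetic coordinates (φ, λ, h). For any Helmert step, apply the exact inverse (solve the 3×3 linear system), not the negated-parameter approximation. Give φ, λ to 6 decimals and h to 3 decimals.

start: X=-2767821.7180, Y=-4117224.9357, Z=-4000167.8296 m
→ Helmert⁻¹: X=-2768134.1859, Y=-4116964.6197, Z=-4000520.4473
→ geod (Bowring, a=6378388.000): φ=-39.07113300°, λ=-123.91580500°, h=3178.6590 m

φ=-39.071133°, λ=-123.915805°, h=3178.659 m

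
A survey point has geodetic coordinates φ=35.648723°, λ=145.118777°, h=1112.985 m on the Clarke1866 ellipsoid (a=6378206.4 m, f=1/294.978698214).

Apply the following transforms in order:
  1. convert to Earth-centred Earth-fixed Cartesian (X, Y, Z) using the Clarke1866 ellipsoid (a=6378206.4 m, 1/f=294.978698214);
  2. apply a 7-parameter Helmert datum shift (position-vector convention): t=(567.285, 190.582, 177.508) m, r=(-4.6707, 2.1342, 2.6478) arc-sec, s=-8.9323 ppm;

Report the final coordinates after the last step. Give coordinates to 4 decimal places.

X=-4256822.8689 m, Y=2968142.4990 m, Z=3697169.7585 m

start: φ=35.648723°, λ=145.118777°, h=1112.985 m
→ ECEF (a=6378206.400, f=1/294.978698214): X=-4257428.3362, Y=2967949.3634, Z=3697048.4291
→ Helmert 7p (PV): X=-4256822.8689, Y=2968142.4990, Z=3697169.7585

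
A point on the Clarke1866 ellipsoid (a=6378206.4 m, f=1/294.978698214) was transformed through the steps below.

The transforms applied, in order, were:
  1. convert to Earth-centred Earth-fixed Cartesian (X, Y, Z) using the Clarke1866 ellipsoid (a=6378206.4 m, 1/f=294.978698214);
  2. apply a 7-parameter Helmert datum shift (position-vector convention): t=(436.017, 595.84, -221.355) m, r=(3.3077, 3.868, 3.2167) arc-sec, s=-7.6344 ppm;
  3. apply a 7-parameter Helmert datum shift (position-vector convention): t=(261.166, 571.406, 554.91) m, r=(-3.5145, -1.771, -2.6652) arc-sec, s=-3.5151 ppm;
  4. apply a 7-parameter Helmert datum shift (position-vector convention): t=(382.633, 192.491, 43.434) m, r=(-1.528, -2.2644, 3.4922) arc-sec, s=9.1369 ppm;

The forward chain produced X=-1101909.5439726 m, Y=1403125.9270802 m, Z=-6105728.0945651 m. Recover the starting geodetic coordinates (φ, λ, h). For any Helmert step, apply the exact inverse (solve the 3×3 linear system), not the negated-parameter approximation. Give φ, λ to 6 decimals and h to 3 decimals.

φ=-73.820100°, λ=128.195663°, h=3030.210 m

start: X=-1101909.5440, Y=1403125.9271, Z=-6105728.0946 m
→ Helmert⁻¹: X=-1102325.3811, Y=1402984.5115, Z=-6105693.2465
→ Helmert⁻¹: X=-1102660.9734, Y=1402507.8302, Z=-6106236.2562
→ Helmert⁻¹: X=-1102969.0450, Y=1401841.9752, Z=-6106104.6810
→ geod (Bowring, a=6378206.400): φ=-73.82010000°, λ=128.19566300°, h=3030.2100 m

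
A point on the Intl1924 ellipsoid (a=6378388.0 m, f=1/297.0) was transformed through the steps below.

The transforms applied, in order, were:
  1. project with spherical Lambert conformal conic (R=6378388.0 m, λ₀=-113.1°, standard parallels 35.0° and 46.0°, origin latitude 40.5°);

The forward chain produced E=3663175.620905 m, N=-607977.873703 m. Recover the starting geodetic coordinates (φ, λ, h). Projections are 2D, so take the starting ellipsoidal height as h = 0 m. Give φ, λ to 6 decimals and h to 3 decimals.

start: E=3663175.6209, N=-607977.8737 m
→ lcc⁻¹: φ=27.92887300°, λ=-75.40130300°

φ=27.928873°, λ=-75.401303°, h=0.000 m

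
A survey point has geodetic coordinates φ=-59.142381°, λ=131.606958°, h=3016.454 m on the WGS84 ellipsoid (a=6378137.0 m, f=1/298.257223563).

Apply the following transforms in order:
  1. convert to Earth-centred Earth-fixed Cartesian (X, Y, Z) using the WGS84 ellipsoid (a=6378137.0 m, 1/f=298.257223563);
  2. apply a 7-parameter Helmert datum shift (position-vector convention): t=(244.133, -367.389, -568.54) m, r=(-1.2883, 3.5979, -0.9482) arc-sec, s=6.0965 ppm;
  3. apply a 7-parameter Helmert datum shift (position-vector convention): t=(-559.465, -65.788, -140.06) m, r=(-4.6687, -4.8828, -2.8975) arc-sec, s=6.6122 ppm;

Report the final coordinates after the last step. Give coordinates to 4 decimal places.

X=-2178925.5882 m, Y=2452767.3329 m, Z=-5455539.9768 m

start: φ=-59.142381°, λ=131.606958°, h=3016.454 m
→ ECEF (a=6378137.000, f=1/298.257223563): X=-2178662.2977, Y=2453286.2632, Z=-5454677.6391
→ Helmert 7p (PV): X=-2178515.3162, Y=2452909.7767, Z=-5455256.7536
→ Helmert 7p (PV): X=-2178925.5882, Y=2452767.3329, Z=-5455539.9768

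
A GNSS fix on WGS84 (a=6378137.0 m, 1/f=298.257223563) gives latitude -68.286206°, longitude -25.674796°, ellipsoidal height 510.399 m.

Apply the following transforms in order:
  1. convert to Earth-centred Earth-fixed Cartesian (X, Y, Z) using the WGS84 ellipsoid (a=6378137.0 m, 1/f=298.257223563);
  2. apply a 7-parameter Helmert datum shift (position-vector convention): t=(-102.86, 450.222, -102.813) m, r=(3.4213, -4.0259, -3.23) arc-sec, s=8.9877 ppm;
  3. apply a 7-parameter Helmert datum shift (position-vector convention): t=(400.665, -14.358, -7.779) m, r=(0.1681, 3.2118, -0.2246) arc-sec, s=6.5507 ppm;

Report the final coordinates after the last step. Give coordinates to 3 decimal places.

X=2133419.572 m, Y=-1024940.922 m, Z=-5903663.436 m

start: φ=-68.286206°, λ=-25.674796°, h=510.399 m
→ ECEF (a=6378137.000, f=1/298.257223563): X=2133082.4971, Y=-1025427.8619, Z=-5903451.6881
→ Helmert 7p (PV): X=2133097.9761, Y=-1024922.3383, Z=-5903582.9343
→ Helmert 7p (PV): X=2133419.5716, Y=-1024940.9217, Z=-5903663.4364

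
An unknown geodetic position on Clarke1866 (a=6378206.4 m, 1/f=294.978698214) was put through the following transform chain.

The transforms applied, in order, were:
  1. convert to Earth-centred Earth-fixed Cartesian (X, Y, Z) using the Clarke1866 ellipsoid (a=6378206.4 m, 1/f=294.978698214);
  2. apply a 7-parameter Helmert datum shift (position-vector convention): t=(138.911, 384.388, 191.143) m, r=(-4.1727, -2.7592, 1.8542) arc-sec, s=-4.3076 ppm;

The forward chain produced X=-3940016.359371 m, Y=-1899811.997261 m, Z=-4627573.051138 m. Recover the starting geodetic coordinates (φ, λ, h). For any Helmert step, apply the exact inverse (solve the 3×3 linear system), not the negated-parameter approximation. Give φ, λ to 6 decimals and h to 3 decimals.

start: X=-3940016.3594, Y=-1899811.9973, Z=-4627573.0511 m
→ Helmert⁻¹: X=-3940251.2292, Y=-1900075.5311, Z=-4627769.8583
→ geod (Bowring, a=6378206.400): φ=-46.80600200°, λ=-154.25561600°, h=1294.9910 m

φ=-46.806002°, λ=-154.255616°, h=1294.991 m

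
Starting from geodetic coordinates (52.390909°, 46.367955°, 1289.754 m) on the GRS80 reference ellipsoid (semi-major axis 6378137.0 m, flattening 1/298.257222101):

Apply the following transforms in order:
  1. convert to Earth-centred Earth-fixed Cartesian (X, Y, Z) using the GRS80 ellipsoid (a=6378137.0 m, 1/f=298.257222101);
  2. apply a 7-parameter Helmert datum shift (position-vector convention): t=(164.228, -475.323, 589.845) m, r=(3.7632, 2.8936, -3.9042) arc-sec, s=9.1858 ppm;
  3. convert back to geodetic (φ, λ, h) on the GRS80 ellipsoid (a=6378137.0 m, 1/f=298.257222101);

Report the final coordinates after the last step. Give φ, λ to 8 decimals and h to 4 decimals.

φ=52.39598467°, λ=46.35862732°, h=1674.8353 m

start: φ=52.390909°, λ=46.367955°, h=1289.754 m
→ ECEF (a=6378137.000, f=1/298.257222101): X=2692047.9564, Y=2823764.7721, Z=5030487.2850
→ Helmert 7p (PV): X=2692360.9332, Y=2823172.6522, Z=5031137.0918
→ geod (Bowring, a=6378137.000): φ=52.39598467°, λ=46.35862732°, h=1674.8353 m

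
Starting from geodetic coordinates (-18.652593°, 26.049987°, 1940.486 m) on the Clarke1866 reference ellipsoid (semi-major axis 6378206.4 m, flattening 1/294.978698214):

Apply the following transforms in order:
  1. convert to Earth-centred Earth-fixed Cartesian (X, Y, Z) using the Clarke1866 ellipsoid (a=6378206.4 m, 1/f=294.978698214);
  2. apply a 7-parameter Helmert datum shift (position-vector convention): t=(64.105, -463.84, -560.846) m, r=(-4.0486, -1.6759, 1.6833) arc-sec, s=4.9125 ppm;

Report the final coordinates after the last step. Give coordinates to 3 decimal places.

X=5432890.111 m, Y=2655179.354 m, Z=-2028029.903 m

start: φ=-18.652593°, λ=26.049987°, h=1940.486 m
→ ECEF (a=6378206.400, f=1/294.978698214): X=5432804.5164, Y=2655625.6071, Z=-2027451.1130
→ Helmert 7p (PV): X=5432890.1108, Y=2655179.3542, Z=-2028029.9025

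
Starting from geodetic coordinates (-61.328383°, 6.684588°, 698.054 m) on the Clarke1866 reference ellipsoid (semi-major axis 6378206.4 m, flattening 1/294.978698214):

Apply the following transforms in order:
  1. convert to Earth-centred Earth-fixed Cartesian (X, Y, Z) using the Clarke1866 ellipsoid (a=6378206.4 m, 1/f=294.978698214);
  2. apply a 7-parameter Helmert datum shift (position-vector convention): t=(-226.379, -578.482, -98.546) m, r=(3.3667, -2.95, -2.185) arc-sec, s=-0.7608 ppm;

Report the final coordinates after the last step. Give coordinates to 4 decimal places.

start: φ=-61.328383°, λ=6.684588°, h=698.054 m
→ ECEF (a=6378206.400, f=1/294.978698214): X=3047671.7017, Y=357188.0616, Z=-5573407.6128
→ Helmert 7p (PV): X=3047526.4986, Y=356667.9937, Z=-5573452.5006

X=3047526.4986 m, Y=356667.9937 m, Z=-5573452.5006 m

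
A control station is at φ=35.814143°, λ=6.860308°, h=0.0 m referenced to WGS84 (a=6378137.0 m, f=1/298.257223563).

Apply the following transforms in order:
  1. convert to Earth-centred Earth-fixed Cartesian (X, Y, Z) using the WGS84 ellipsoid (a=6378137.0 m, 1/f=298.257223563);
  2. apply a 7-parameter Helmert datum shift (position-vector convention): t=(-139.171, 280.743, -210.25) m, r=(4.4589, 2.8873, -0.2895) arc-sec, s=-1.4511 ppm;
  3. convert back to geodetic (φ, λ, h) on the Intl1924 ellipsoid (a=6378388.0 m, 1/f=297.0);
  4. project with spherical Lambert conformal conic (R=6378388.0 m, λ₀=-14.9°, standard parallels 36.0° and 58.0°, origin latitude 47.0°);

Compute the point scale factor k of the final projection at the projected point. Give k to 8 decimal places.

1.00060165

start: φ=35.814143°, λ=6.860308°, h=0.000 m
→ ECEF (a=6378137.000, f=1/298.257223563): X=5141019.6725, Y=618518.4140, Z=3711488.3456
→ Helmert 7p (PV): X=5140925.8629, Y=618710.8114, Z=3711214.1166
→ geod (Bowring, a=6378388.000): φ=35.81328939°, λ=6.86254566°, h=-437.1380 m
→ into lcc (λ₀=-14.9°): φ=35.81328939°, λ−λ₀=21.76254566°
scale k = 1.00060165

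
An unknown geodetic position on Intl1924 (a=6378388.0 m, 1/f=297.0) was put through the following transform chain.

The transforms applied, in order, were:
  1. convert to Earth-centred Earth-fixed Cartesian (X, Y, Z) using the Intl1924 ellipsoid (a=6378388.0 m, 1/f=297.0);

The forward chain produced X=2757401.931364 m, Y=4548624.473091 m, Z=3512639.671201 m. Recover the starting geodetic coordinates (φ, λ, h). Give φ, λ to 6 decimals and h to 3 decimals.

start: X=2757401.9314, Y=4548624.4731, Z=3512639.6712 m
→ geod (Bowring, a=6378388.000): φ=33.61775500°, λ=58.77551900°, h=2471.2620 m

φ=33.617755°, λ=58.775519°, h=2471.262 m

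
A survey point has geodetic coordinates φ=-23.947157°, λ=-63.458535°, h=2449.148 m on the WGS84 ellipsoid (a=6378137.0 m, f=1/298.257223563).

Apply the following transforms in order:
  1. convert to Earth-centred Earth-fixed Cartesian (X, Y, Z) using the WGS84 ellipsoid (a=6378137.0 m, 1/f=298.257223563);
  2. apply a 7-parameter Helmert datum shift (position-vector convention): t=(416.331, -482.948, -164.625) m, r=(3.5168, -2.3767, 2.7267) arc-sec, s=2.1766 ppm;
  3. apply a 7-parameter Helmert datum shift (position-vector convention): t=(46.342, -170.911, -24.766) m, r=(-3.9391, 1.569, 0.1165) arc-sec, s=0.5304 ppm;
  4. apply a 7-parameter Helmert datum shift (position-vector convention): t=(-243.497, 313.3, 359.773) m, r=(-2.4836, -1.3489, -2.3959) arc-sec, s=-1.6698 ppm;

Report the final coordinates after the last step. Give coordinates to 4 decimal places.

X=2607407.8074 m, Y=-5220042.6694 m, Z=-2573661.1198 m

start: φ=-23.947157°, λ=-63.458535°, h=2449.148 m
→ ECEF (a=6378137.000, f=1/298.257223563): X=2607147.7045, Y=-5219666.0768, Z=-2573929.6420
→ Helmert 7p (PV): X=2607668.3696, Y=-5220082.0355, Z=-2574158.8235
→ Helmert 7p (PV): X=2607699.4621, Y=-5220303.4019, Z=-2574105.1011
→ Helmert 7p (PV): X=2607407.8074, Y=-5220042.6694, Z=-2573661.1198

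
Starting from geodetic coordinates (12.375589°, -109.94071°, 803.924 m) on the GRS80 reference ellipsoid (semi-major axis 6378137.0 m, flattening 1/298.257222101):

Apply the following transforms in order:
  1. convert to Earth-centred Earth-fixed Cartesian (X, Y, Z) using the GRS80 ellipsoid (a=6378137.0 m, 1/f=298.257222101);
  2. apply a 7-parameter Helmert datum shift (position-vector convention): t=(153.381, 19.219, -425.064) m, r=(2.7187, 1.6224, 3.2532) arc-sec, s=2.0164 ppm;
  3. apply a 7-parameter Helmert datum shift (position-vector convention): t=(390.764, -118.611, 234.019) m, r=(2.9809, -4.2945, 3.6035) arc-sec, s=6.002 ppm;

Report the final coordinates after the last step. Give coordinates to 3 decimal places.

X=-2124593.592 m, Y=-5858316.746 m, Z=1357817.794 m

start: φ=12.375589°, λ=-109.940710°, h=803.924 m
→ ECEF (a=6378137.000, f=1/298.257222101): X=-2125297.8484, Y=-5858062.2131, Z=1358187.3526
→ Helmert 7p (PV): X=-2125045.6766, Y=-5858106.2283, Z=1357704.5310
→ Helmert 7p (PV): X=-2124593.5918, Y=-5858316.7464, Z=1357817.7937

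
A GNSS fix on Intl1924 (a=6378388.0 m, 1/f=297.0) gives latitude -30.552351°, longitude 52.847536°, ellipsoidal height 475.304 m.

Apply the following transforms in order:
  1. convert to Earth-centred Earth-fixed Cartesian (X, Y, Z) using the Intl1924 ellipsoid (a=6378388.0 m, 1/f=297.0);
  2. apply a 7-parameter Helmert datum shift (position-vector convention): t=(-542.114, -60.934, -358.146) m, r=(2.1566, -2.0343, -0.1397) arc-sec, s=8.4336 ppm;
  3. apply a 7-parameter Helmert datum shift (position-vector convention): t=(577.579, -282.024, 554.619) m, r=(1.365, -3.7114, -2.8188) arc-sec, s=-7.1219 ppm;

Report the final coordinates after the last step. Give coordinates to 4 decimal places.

X=3320662.8056 m, Y=4381772.9740 m, Z=-3223182.7412 m

start: φ=-30.552351°, λ=52.847536°, h=475.304 m
→ ECEF (a=6378388.000, f=1/297.0): X=3320470.3284, Y=4382102.7651, Z=-3223542.2908
→ Helmert 7p (PV): X=3319990.9785, Y=4382110.2430, Z=-3223849.0569
→ Helmert 7p (PV): X=3320662.8056, Y=4381772.9740, Z=-3223182.7412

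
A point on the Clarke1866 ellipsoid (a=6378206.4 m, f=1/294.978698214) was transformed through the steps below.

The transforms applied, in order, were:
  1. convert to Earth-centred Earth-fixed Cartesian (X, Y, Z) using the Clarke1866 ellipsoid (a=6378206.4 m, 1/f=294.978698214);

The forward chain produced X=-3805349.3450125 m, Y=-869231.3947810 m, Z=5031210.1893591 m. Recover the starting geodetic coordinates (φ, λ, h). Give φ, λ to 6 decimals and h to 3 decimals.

φ=52.382829°, λ=-167.133051°, h=3152.412 m

start: X=-3805349.3450, Y=-869231.3948, Z=5031210.1894 m
→ geod (Bowring, a=6378206.400): φ=52.38282900°, λ=-167.13305100°, h=3152.4120 m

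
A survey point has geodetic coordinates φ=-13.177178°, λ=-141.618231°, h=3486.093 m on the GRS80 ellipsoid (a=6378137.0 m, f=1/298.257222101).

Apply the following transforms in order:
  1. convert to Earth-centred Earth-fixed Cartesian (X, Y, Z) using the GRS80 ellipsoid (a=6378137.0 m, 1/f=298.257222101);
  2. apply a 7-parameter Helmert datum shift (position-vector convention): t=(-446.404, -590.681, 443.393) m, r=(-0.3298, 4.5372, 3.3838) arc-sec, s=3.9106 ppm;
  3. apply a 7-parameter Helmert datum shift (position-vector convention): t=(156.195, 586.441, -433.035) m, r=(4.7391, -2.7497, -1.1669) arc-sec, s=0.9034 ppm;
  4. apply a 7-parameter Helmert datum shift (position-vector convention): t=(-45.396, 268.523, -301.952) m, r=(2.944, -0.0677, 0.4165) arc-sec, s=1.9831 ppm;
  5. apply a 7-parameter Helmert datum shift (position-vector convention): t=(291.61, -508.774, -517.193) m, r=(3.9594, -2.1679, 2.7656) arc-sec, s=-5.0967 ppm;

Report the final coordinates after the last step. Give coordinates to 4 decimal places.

X=-4871575.6032 m, Y=-3858980.4032 m, Z=-1446325.5777 m

start: φ=-13.177178°, λ=-141.618231°, h=3486.093 m
→ ECEF (a=6378137.000, f=1/298.257222101): X=-4871627.4562, Y=-3858681.0944, Z=-1445292.1002
→ Helmert 7p (PV): X=-4872061.4009, Y=-3859369.0960, Z=-1444741.0280
→ Helmert 7p (PV): X=-4871912.1812, Y=-3858725.3848, Z=-1445328.9895
→ Helmert 7p (PV): X=-4871958.9726, Y=-3858453.7225, Z=-1445690.4822
→ Helmert 7p (PV): X=-4871575.6032, Y=-3858980.4032, Z=-1446325.5777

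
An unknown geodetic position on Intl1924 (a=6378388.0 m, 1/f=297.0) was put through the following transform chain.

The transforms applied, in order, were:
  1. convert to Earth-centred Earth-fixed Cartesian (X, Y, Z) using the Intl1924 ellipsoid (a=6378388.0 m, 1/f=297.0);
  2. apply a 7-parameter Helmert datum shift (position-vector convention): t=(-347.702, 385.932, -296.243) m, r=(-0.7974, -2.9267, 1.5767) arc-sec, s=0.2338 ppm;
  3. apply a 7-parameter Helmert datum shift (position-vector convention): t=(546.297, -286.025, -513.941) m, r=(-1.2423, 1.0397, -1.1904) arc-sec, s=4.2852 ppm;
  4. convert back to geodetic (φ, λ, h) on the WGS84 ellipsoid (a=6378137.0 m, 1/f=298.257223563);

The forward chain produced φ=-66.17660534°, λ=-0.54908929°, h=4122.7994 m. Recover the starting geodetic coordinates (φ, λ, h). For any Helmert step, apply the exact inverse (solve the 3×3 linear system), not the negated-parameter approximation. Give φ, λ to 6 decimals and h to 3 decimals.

φ=-66.176427°, λ=-0.550190°, h=3098.630 m

start: φ=-66.176605°, λ=-0.549089°, h=4122.799 m
→ ECEF (a=6378137.000, f=1/298.257223563): X=2585043.1294, Y=-24774.3023, Z=-5815701.2138
→ Helmert⁻¹: X=2584515.2102, Y=-24438.2328, Z=-5815149.4733
→ Helmert⁻¹: X=2584779.6105, Y=-24821.4374, Z=-5814888.6423
→ geod (Bowring, a=6378388.000): φ=-66.17642700°, λ=-0.55019000°, h=3098.6300 m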